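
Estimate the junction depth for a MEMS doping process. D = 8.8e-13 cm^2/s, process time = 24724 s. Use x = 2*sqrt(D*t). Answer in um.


Step 1: Compute D*t = 8.8e-13 * 24724 = 2.175712e-08 cm^2
Step 2: sqrt(D*t) = 1.475e-04 cm
Step 3: x = 2 * 1.475e-04 cm = 2.95e-04 cm
Step 4: Convert to um (1 cm = 1e4 um): x = 2.95 um


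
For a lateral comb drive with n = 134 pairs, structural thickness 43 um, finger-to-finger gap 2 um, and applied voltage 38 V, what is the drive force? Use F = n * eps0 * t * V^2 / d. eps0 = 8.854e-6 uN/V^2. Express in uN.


Step 1: Parameters: n=134, eps0=8.854e-6 uN/V^2, t=43 um, V=38 V, d=2 um
Step 2: V^2 = 1444
Step 3: F = 134 * 8.854e-6 * 43 * 1444 / 2
F = 36.834 uN


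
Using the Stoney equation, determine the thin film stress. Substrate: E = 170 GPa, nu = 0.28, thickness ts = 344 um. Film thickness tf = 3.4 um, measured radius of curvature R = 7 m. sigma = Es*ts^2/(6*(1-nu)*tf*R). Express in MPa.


Step 1: Compute numerator: Es * ts^2 = 170 * 344^2 = 20117120 (GPa*um^2)
Step 2: Compute denominator (R in um): 6*(1-nu)*tf*R = 6*0.72*3.4*7e6 = 102816000.0 (um^2)
Step 3: sigma (GPa) = 20117120 / 102816000.0 = 1.95661e-01 GPa
Step 4: Convert to MPa (x1000): sigma = 195.7 MPa


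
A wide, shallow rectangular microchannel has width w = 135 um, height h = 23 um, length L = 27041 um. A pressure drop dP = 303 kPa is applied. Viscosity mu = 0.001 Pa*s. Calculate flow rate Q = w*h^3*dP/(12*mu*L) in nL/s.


Step 1: Convert all dimensions to SI (meters).
w = 135e-6 m, h = 23e-6 m, L = 27041e-6 m, dP = 303e3 Pa
Step 2: Q = w * h^3 * dP / (12 * mu * L)
Q = 135e-6 * (23e-6)^3 * 303e3 / (12 * 0.001 * 27041e-6) = 1.53375472e-09 m^3/s
Step 3: Convert Q from m^3/s to nL/s (1 m^3 = 1e12 nL, so multiply by 1e12).
Q = 1533.755 nL/s


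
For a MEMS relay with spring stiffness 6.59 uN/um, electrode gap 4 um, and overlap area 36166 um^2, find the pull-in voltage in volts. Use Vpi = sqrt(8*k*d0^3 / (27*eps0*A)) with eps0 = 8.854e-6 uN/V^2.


Step 1: Compute numerator: 8 * k * d0^3 = 8 * 6.59 * 4^3 = 3374.08
Step 2: Compute denominator: 27 * eps0 * A = 27 * 8.854e-6 * 36166 = 8.645772
Step 3: Vpi = sqrt(3374.08 / 8.645772)
Vpi = 19.75 V


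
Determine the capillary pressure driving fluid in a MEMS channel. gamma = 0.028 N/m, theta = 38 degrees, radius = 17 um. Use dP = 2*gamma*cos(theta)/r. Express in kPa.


Step 1: cos(38 deg) = 0.788
Step 2: Convert r to m: r = 17e-6 m
Step 3: dP = 2 * 0.028 * 0.788 / 17e-6 = 2595.8 Pa
Step 4: Convert Pa to kPa (divide by 1000).
dP = 2.6 kPa


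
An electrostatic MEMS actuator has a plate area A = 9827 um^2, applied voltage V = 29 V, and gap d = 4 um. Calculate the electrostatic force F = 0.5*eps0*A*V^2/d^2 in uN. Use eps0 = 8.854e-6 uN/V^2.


Step 1: Identify parameters.
eps0 = 8.854e-6 uN/V^2, A = 9827 um^2, V = 29 V, d = 4 um
Step 2: Compute V^2 = 29^2 = 841
Step 3: Compute d^2 = 4^2 = 16
Step 4: F = 0.5 * 8.854e-6 * 9827 * 841 / 16
F = 2.287 uN


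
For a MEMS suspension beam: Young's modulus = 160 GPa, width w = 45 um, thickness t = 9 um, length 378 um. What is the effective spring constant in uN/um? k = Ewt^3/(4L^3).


Step 1: Convert E to consistent units (1 GPa = 1000 uN/um^2).
E = 160 GPa = 160000 uN/um^2
Step 2: Compute t^3 = 9^3 = 729
Step 3: Compute L^3 = 378^3 = 54010152
Step 4: k = 160000 * 45 * 729 / (4 * 54010152)
k = 24.2954 uN/um


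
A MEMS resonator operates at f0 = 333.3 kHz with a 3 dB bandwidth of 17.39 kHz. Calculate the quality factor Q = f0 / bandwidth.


Step 1: Q = f0 / bandwidth
Step 2: Q = 333.3 / 17.39
Q = 19.2


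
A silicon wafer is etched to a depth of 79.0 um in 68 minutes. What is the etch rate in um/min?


Step 1: Etch rate = depth / time
Step 2: rate = 79.0 / 68
rate = 1.162 um/min


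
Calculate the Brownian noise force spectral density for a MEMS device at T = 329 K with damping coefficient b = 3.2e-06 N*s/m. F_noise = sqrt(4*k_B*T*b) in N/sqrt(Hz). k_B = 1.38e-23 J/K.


Step 1: Compute 4 * k_B * T * b
= 4 * 1.38e-23 * 329 * 3.2e-06
= 5.8115e-26 N^2/Hz
Step 2: F_noise = sqrt(5.8115e-26)
F_noise = 2.41e-13 N/sqrt(Hz)


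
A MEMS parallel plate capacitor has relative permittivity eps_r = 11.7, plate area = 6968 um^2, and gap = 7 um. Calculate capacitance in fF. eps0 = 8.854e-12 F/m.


Step 1: Convert area to m^2: A = 6968e-12 m^2
Step 2: Convert gap to m: d = 7e-6 m
Step 3: C = eps0 * eps_r * A / d
C = 8.854e-12 * 11.7 * 6968e-12 / 7e-6
Step 4: Convert to fF (multiply by 1e15).
C = 103.12 fF


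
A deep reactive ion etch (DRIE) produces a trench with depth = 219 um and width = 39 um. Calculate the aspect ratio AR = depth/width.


Step 1: AR = depth / width
Step 2: AR = 219 / 39
AR = 5.6


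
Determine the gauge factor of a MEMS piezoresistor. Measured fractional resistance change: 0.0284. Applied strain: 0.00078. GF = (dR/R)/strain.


Step 1: Identify values.
dR/R = 0.0284, strain = 0.00078
Step 2: GF = (dR/R) / strain = 0.0284 / 0.00078
GF = 36.4


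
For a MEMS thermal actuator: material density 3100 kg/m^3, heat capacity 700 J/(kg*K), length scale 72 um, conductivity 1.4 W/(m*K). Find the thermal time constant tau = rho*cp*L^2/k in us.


Step 1: Convert L to m: L = 72e-6 m
Step 2: L^2 = (72e-6)^2 = 5.184e-09 m^2
Step 3: tau = 3100 * 700 * 5.184e-09 / 1.4 = 8.0352e-03 s
Step 4: Convert to microseconds (multiply by 1e6).
tau = 8035.2 us


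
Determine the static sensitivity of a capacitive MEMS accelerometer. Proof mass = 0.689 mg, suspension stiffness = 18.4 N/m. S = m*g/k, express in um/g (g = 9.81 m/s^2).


Step 1: Convert mass: m = 0.689 mg = 6.89e-07 kg
Step 2: S = m * g / k = 6.89e-07 * 9.81 / 18.4
Step 3: S = 3.67e-07 m/g
Step 4: Convert to um/g: S = 0.367 um/g


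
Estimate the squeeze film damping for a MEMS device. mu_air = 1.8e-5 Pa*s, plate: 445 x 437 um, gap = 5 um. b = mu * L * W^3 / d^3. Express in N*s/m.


Step 1: Convert to SI.
L = 445e-6 m, W = 437e-6 m, d = 5e-6 m
Step 2: W^3 = (437e-6)^3 = 8.35e-11 m^3
Step 3: d^3 = (5e-6)^3 = 1.25e-16 m^3
Step 4: b = 1.8e-5 * 445e-6 * 8.35e-11 / 1.25e-16
b = 5.35e-03 N*s/m


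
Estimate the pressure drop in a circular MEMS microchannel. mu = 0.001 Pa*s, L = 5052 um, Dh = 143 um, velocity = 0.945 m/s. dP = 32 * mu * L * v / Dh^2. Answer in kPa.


Step 1: Convert to SI: L = 5052e-6 m, Dh = 143e-6 m
Step 2: dP = 32 * 0.001 * 5052e-6 * 0.945 / (143e-6)^2
Step 3: dP = 7470.90 Pa
Step 4: Convert to kPa: dP = 7.47 kPa


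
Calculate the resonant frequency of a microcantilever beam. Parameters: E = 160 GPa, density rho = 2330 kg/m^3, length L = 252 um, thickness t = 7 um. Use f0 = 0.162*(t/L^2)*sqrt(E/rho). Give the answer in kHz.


Step 1: Convert units to SI.
t_SI = 7e-6 m, L_SI = 252e-6 m
Step 2: Calculate sqrt(E/rho).
sqrt(160e9 / 2330) = 8286.71 m/s
Step 3: Compute f0.
f0 = 0.162 * 7e-6 / (252e-6)^2 * 8286.71 = 147977.0 Hz = 147.98 kHz


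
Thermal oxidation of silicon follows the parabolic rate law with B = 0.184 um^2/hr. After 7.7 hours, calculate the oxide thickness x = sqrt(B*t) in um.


Step 1: Compute B*t = 0.184 * 7.7 = 1.4168
Step 2: x = sqrt(1.4168)
x = 1.19 um


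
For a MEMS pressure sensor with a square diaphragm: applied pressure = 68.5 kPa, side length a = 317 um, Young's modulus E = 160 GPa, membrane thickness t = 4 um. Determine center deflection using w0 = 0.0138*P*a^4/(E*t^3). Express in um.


Step 1: Convert pressure to compatible units (E is in GPa, so P in GPa).
P = 68.5 kPa = 68.5e-6 GPa
Step 2: Compute numerator: 0.0138 * P * a^4.
a^4 = 317^4 = 10098039121
numerator = 0.0138 * 68.5e-6 * 10098039121 = 9.54568e+03
Step 3: Compute denominator: E * t^3 = 160 * 4^3 = 10240
Step 4: w0 = numerator / denominator = 9.54568e+03 / 10240 = 0.9322 um


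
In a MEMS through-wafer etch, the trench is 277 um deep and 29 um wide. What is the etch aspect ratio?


Step 1: AR = depth / width
Step 2: AR = 277 / 29
AR = 9.6


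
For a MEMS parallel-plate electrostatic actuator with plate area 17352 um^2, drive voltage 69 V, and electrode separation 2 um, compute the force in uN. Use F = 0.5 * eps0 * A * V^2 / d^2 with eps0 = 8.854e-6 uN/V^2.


Step 1: Identify parameters.
eps0 = 8.854e-6 uN/V^2, A = 17352 um^2, V = 69 V, d = 2 um
Step 2: Compute V^2 = 69^2 = 4761
Step 3: Compute d^2 = 2^2 = 4
Step 4: F = 0.5 * 8.854e-6 * 17352 * 4761 / 4
F = 91.432 uN


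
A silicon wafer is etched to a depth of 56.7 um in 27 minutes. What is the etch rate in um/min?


Step 1: Etch rate = depth / time
Step 2: rate = 56.7 / 27
rate = 2.1 um/min


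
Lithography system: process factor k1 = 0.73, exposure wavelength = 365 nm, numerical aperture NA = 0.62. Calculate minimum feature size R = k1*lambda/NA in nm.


Step 1: Identify values: k1 = 0.73, lambda = 365 nm, NA = 0.62
Step 2: R = k1 * lambda / NA
R = 0.73 * 365 / 0.62
R = 429.8 nm


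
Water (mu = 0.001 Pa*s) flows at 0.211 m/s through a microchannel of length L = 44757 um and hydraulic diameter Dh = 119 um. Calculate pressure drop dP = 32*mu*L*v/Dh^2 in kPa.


Step 1: Convert to SI: L = 44757e-6 m, Dh = 119e-6 m
Step 2: dP = 32 * 0.001 * 44757e-6 * 0.211 / (119e-6)^2
Step 3: dP = 21340.25 Pa
Step 4: Convert to kPa: dP = 21.34 kPa


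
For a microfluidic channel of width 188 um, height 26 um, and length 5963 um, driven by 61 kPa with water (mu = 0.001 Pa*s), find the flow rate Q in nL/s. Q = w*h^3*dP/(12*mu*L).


Step 1: Convert all dimensions to SI (meters).
w = 188e-6 m, h = 26e-6 m, L = 5963e-6 m, dP = 61e3 Pa
Step 2: Q = w * h^3 * dP / (12 * mu * L)
Q = 188e-6 * (26e-6)^3 * 61e3 / (12 * 0.001 * 5963e-6) = 2.81683672e-09 m^3/s
Step 3: Convert Q from m^3/s to nL/s (1 m^3 = 1e12 nL, so multiply by 1e12).
Q = 2816.837 nL/s


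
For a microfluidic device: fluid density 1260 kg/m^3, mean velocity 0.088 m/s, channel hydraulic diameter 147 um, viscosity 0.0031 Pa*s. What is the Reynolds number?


Step 1: Convert Dh to meters: Dh = 147e-6 m
Step 2: Re = rho * v * Dh / mu
Re = 1260 * 0.088 * 147e-6 / 0.0031
Re = 5.258


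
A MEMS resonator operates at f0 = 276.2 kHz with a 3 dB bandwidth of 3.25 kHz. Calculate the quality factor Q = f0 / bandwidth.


Step 1: Q = f0 / bandwidth
Step 2: Q = 276.2 / 3.25
Q = 85.0


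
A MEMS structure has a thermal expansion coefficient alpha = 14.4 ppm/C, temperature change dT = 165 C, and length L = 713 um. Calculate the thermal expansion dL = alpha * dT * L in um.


Step 1: Convert CTE: alpha = 14.4 ppm/C = 14.4e-6 /C
Step 2: dL = 14.4e-6 * 165 * 713
dL = 1.6941 um


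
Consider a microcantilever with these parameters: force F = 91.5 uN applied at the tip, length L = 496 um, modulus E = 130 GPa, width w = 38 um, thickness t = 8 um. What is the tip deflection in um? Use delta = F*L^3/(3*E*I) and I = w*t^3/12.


Step 1: Calculate the second moment of area.
I = w * t^3 / 12 = 38 * 8^3 / 12 = 1621.3333 um^4
Step 2: Convert E to consistent units (1 GPa = 1000 uN/um^2).
E = 130 GPa = 130000 uN/um^2
Step 3: Calculate tip deflection.
delta = F * L^3 / (3 * E * I)
delta = 91.5 * 496^3 / (3 * 130000 * 1621.3333)
delta = 17.6575 um


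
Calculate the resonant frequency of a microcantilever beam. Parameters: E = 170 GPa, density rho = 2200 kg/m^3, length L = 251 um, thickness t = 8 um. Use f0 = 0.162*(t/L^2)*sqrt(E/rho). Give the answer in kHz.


Step 1: Convert units to SI.
t_SI = 8e-6 m, L_SI = 251e-6 m
Step 2: Calculate sqrt(E/rho).
sqrt(170e9 / 2200) = 8790.49 m/s
Step 3: Compute f0.
f0 = 0.162 * 8e-6 / (251e-6)^2 * 8790.49 = 180830.1 Hz = 180.83 kHz


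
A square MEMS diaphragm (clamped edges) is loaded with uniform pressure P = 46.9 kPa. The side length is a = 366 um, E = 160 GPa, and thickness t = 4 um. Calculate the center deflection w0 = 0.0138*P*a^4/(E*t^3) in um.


Step 1: Convert pressure to compatible units (E is in GPa, so P in GPa).
P = 46.9 kPa = 46.9e-6 GPa
Step 2: Compute numerator: 0.0138 * P * a^4.
a^4 = 366^4 = 17944209936
numerator = 0.0138 * 46.9e-6 * 17944209936 = 1.161385e+04
Step 3: Compute denominator: E * t^3 = 160 * 4^3 = 10240
Step 4: w0 = numerator / denominator = 1.161385e+04 / 10240 = 1.1342 um


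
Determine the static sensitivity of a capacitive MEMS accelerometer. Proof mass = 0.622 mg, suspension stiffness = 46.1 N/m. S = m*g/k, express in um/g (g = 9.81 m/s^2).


Step 1: Convert mass: m = 0.622 mg = 6.22e-07 kg
Step 2: S = m * g / k = 6.22e-07 * 9.81 / 46.1
Step 3: S = 1.32e-07 m/g
Step 4: Convert to um/g: S = 0.132 um/g


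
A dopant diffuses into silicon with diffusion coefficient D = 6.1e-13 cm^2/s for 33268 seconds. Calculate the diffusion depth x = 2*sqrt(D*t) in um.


Step 1: Compute D*t = 6.1e-13 * 33268 = 2.029348e-08 cm^2
Step 2: sqrt(D*t) = 1.42455e-04 cm
Step 3: x = 2 * 1.42455e-04 cm = 2.8491e-04 cm
Step 4: Convert to um (1 cm = 1e4 um): x = 2.849 um


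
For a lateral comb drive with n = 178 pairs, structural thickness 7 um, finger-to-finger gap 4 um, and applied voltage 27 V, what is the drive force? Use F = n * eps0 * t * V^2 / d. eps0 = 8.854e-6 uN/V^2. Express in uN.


Step 1: Parameters: n=178, eps0=8.854e-6 uN/V^2, t=7 um, V=27 V, d=4 um
Step 2: V^2 = 729
Step 3: F = 178 * 8.854e-6 * 7 * 729 / 4
F = 2.011 uN


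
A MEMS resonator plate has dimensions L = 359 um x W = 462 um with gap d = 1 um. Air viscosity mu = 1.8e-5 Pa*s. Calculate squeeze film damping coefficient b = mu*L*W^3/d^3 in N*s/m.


Step 1: Convert to SI.
L = 359e-6 m, W = 462e-6 m, d = 1e-6 m
Step 2: W^3 = (462e-6)^3 = 9.86e-11 m^3
Step 3: d^3 = (1e-6)^3 = 1.00e-18 m^3
Step 4: b = 1.8e-5 * 359e-6 * 9.86e-11 / 1.00e-18
b = 6.37e-01 N*s/m


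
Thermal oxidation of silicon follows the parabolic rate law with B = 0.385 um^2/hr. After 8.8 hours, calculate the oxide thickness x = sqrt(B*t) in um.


Step 1: Compute B*t = 0.385 * 8.8 = 3.388
Step 2: x = sqrt(3.388)
x = 1.841 um


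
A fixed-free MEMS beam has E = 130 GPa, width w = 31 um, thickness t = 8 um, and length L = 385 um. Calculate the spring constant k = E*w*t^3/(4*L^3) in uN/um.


Step 1: Convert E to consistent units (1 GPa = 1000 uN/um^2).
E = 130 GPa = 130000 uN/um^2
Step 2: Compute t^3 = 8^3 = 512
Step 3: Compute L^3 = 385^3 = 57066625
Step 4: k = 130000 * 31 * 512 / (4 * 57066625)
k = 9.0393 uN/um


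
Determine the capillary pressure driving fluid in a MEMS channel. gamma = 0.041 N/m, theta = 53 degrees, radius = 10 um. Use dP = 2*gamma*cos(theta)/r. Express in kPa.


Step 1: cos(53 deg) = 0.6018
Step 2: Convert r to m: r = 10e-6 m
Step 3: dP = 2 * 0.041 * 0.6018 / 10e-6 = 4934.8 Pa
Step 4: Convert Pa to kPa (divide by 1000).
dP = 4.93 kPa


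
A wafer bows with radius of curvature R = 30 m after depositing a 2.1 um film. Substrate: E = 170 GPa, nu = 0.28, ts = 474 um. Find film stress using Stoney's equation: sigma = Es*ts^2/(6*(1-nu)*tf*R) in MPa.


Step 1: Compute numerator: Es * ts^2 = 170 * 474^2 = 38194920 (GPa*um^2)
Step 2: Compute denominator (R in um): 6*(1-nu)*tf*R = 6*0.72*2.1*30e6 = 272160000.0 (um^2)
Step 3: sigma (GPa) = 38194920 / 272160000.0 = 1.4034e-01 GPa
Step 4: Convert to MPa (x1000): sigma = 140.3 MPa


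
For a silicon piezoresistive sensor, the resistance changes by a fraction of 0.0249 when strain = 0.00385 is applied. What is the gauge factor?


Step 1: Identify values.
dR/R = 0.0249, strain = 0.00385
Step 2: GF = (dR/R) / strain = 0.0249 / 0.00385
GF = 6.5


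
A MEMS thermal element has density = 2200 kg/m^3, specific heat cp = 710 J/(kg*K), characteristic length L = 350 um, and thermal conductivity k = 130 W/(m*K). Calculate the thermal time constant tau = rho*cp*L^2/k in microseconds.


Step 1: Convert L to m: L = 350e-6 m
Step 2: L^2 = (350e-6)^2 = 1.225e-07 m^2
Step 3: tau = 2200 * 710 * 1.225e-07 / 130 = 1.47188462e-03 s
Step 4: Convert to microseconds (multiply by 1e6).
tau = 1471.885 us


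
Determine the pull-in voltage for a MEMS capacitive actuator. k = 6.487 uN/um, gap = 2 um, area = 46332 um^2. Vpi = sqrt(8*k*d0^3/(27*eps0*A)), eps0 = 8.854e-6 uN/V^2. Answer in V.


Step 1: Compute numerator: 8 * k * d0^3 = 8 * 6.487 * 2^3 = 415.168
Step 2: Compute denominator: 27 * eps0 * A = 27 * 8.854e-6 * 46332 = 11.076035
Step 3: Vpi = sqrt(415.168 / 11.076035)
Vpi = 6.12 V


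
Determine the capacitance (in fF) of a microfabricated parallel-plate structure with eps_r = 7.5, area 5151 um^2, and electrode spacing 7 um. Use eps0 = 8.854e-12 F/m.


Step 1: Convert area to m^2: A = 5151e-12 m^2
Step 2: Convert gap to m: d = 7e-6 m
Step 3: C = eps0 * eps_r * A / d
C = 8.854e-12 * 7.5 * 5151e-12 / 7e-6
Step 4: Convert to fF (multiply by 1e15).
C = 48.86 fF


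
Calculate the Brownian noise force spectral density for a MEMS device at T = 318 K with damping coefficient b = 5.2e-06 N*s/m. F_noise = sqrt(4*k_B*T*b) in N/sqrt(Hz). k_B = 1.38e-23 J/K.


Step 1: Compute 4 * k_B * T * b
= 4 * 1.38e-23 * 318 * 5.2e-06
= 9.1279e-26 N^2/Hz
Step 2: F_noise = sqrt(9.1279e-26)
F_noise = 3.02e-13 N/sqrt(Hz)


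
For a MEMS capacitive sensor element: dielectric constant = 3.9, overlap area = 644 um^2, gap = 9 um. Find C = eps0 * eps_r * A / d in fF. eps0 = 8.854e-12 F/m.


Step 1: Convert area to m^2: A = 644e-12 m^2
Step 2: Convert gap to m: d = 9e-6 m
Step 3: C = eps0 * eps_r * A / d
C = 8.854e-12 * 3.9 * 644e-12 / 9e-6
Step 4: Convert to fF (multiply by 1e15).
C = 2.47 fF


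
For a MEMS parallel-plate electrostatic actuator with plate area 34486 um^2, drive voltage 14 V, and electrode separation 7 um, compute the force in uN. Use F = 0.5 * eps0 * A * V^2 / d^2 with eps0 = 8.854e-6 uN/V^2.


Step 1: Identify parameters.
eps0 = 8.854e-6 uN/V^2, A = 34486 um^2, V = 14 V, d = 7 um
Step 2: Compute V^2 = 14^2 = 196
Step 3: Compute d^2 = 7^2 = 49
Step 4: F = 0.5 * 8.854e-6 * 34486 * 196 / 49
F = 0.611 uN


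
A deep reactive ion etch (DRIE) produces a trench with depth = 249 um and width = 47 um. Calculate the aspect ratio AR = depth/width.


Step 1: AR = depth / width
Step 2: AR = 249 / 47
AR = 5.3


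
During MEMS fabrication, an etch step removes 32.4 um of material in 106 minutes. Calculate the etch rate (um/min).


Step 1: Etch rate = depth / time
Step 2: rate = 32.4 / 106
rate = 0.306 um/min


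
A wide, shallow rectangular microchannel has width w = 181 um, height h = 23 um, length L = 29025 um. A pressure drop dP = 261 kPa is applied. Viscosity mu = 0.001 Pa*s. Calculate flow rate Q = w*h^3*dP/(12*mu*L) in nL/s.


Step 1: Convert all dimensions to SI (meters).
w = 181e-6 m, h = 23e-6 m, L = 29025e-6 m, dP = 261e3 Pa
Step 2: Q = w * h^3 * dP / (12 * mu * L)
Q = 181e-6 * (23e-6)^3 * 261e3 / (12 * 0.001 * 29025e-6) = 1.65024762e-09 m^3/s
Step 3: Convert Q from m^3/s to nL/s (1 m^3 = 1e12 nL, so multiply by 1e12).
Q = 1650.248 nL/s


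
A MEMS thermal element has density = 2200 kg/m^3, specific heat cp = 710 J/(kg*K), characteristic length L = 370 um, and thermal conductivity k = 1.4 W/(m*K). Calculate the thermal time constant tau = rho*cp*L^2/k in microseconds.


Step 1: Convert L to m: L = 370e-6 m
Step 2: L^2 = (370e-6)^2 = 1.369e-07 m^2
Step 3: tau = 2200 * 710 * 1.369e-07 / 1.4 = 1.5274128571e-01 s
Step 4: Convert to microseconds (multiply by 1e6).
tau = 152741.286 us


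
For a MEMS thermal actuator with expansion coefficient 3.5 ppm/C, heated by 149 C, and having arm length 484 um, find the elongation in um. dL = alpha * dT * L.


Step 1: Convert CTE: alpha = 3.5 ppm/C = 3.5e-6 /C
Step 2: dL = 3.5e-6 * 149 * 484
dL = 0.2524 um


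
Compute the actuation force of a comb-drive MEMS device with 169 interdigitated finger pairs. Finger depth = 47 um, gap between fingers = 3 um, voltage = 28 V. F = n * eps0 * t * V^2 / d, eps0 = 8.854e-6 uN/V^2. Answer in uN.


Step 1: Parameters: n=169, eps0=8.854e-6 uN/V^2, t=47 um, V=28 V, d=3 um
Step 2: V^2 = 784
Step 3: F = 169 * 8.854e-6 * 47 * 784 / 3
F = 18.379 uN


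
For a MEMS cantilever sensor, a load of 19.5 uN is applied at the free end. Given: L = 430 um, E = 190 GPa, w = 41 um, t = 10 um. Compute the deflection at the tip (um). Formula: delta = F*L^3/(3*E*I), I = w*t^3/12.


Step 1: Calculate the second moment of area.
I = w * t^3 / 12 = 41 * 10^3 / 12 = 3416.6667 um^4
Step 2: Convert E to consistent units (1 GPa = 1000 uN/um^2).
E = 190 GPa = 190000 uN/um^2
Step 3: Calculate tip deflection.
delta = F * L^3 / (3 * E * I)
delta = 19.5 * 430^3 / (3 * 190000 * 3416.6667)
delta = 0.7961 um


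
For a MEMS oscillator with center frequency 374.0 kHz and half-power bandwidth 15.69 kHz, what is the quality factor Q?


Step 1: Q = f0 / bandwidth
Step 2: Q = 374.0 / 15.69
Q = 23.8


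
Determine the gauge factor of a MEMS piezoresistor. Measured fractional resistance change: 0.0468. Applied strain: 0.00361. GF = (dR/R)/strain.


Step 1: Identify values.
dR/R = 0.0468, strain = 0.00361
Step 2: GF = (dR/R) / strain = 0.0468 / 0.00361
GF = 13.0


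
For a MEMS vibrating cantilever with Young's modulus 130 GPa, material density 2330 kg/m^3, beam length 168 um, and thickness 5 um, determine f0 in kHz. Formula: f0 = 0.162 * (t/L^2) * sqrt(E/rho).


Step 1: Convert units to SI.
t_SI = 5e-6 m, L_SI = 168e-6 m
Step 2: Calculate sqrt(E/rho).
sqrt(130e9 / 2330) = 7469.54 m/s
Step 3: Compute f0.
f0 = 0.162 * 5e-6 / (168e-6)^2 * 7469.54 = 214368.2 Hz = 214.37 kHz


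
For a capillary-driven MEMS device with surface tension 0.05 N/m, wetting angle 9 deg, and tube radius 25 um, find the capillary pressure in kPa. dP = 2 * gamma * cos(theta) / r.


Step 1: cos(9 deg) = 0.9877
Step 2: Convert r to m: r = 25e-6 m
Step 3: dP = 2 * 0.05 * 0.9877 / 25e-6 = 3950.8 Pa
Step 4: Convert Pa to kPa (divide by 1000).
dP = 3.95 kPa


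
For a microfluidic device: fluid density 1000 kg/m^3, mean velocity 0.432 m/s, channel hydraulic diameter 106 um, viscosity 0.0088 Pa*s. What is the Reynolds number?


Step 1: Convert Dh to meters: Dh = 106e-6 m
Step 2: Re = rho * v * Dh / mu
Re = 1000 * 0.432 * 106e-6 / 0.0088
Re = 5.204


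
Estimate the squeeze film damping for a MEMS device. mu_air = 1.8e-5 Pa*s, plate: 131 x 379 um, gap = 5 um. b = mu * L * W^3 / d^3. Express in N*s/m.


Step 1: Convert to SI.
L = 131e-6 m, W = 379e-6 m, d = 5e-6 m
Step 2: W^3 = (379e-6)^3 = 5.44e-11 m^3
Step 3: d^3 = (5e-6)^3 = 1.25e-16 m^3
Step 4: b = 1.8e-5 * 131e-6 * 5.44e-11 / 1.25e-16
b = 1.03e-03 N*s/m


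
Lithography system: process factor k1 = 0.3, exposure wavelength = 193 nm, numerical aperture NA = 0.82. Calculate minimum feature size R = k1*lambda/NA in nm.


Step 1: Identify values: k1 = 0.3, lambda = 193 nm, NA = 0.82
Step 2: R = k1 * lambda / NA
R = 0.3 * 193 / 0.82
R = 70.6 nm


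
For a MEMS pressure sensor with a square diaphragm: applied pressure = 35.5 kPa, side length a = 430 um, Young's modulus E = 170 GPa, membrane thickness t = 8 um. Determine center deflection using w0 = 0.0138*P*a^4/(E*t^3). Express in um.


Step 1: Convert pressure to compatible units (E is in GPa, so P in GPa).
P = 35.5 kPa = 35.5e-6 GPa
Step 2: Compute numerator: 0.0138 * P * a^4.
a^4 = 430^4 = 34188010000
numerator = 0.0138 * 35.5e-6 * 34188010000 = 1.67487e+04
Step 3: Compute denominator: E * t^3 = 170 * 8^3 = 87040
Step 4: w0 = numerator / denominator = 1.67487e+04 / 87040 = 0.1924 um


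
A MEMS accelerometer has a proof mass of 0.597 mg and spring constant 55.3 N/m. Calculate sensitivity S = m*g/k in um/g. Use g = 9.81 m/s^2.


Step 1: Convert mass: m = 0.597 mg = 5.97e-07 kg
Step 2: S = m * g / k = 5.97e-07 * 9.81 / 55.3
Step 3: S = 1.06e-07 m/g
Step 4: Convert to um/g: S = 0.106 um/g


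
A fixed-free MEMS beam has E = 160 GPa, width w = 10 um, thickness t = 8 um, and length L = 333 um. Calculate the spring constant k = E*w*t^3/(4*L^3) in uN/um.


Step 1: Convert E to consistent units (1 GPa = 1000 uN/um^2).
E = 160 GPa = 160000 uN/um^2
Step 2: Compute t^3 = 8^3 = 512
Step 3: Compute L^3 = 333^3 = 36926037
Step 4: k = 160000 * 10 * 512 / (4 * 36926037)
k = 5.5462 uN/um


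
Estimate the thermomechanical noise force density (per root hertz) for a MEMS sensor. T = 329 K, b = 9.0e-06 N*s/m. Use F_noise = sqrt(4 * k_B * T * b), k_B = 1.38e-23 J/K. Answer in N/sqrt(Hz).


Step 1: Compute 4 * k_B * T * b
= 4 * 1.38e-23 * 329 * 9.0e-06
= 1.6345e-25 N^2/Hz
Step 2: F_noise = sqrt(1.6345e-25)
F_noise = 4.04e-13 N/sqrt(Hz)


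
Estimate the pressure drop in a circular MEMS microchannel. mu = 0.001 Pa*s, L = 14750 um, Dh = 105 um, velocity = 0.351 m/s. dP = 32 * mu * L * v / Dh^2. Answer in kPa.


Step 1: Convert to SI: L = 14750e-6 m, Dh = 105e-6 m
Step 2: dP = 32 * 0.001 * 14750e-6 * 0.351 / (105e-6)^2
Step 3: dP = 15026.94 Pa
Step 4: Convert to kPa: dP = 15.03 kPa


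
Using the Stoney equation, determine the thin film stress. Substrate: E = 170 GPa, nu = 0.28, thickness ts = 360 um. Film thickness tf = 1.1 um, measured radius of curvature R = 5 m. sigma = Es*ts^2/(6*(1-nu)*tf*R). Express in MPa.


Step 1: Compute numerator: Es * ts^2 = 170 * 360^2 = 22032000 (GPa*um^2)
Step 2: Compute denominator (R in um): 6*(1-nu)*tf*R = 6*0.72*1.1*5e6 = 23760000.0 (um^2)
Step 3: sigma (GPa) = 22032000 / 23760000.0 = 9.27273e-01 GPa
Step 4: Convert to MPa (x1000): sigma = 927.3 MPa


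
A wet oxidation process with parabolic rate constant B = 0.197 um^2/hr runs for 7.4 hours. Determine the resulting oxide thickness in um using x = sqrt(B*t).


Step 1: Compute B*t = 0.197 * 7.4 = 1.4578
Step 2: x = sqrt(1.4578)
x = 1.207 um


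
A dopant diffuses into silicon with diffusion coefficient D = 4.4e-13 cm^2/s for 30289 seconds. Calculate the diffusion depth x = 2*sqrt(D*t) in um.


Step 1: Compute D*t = 4.4e-13 * 30289 = 1.332716e-08 cm^2
Step 2: sqrt(D*t) = 1.15443e-04 cm
Step 3: x = 2 * 1.15443e-04 cm = 2.30886e-04 cm
Step 4: Convert to um (1 cm = 1e4 um): x = 2.309 um


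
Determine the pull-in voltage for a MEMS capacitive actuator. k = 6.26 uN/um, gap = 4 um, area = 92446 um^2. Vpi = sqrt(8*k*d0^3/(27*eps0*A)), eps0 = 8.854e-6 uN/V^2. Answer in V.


Step 1: Compute numerator: 8 * k * d0^3 = 8 * 6.26 * 4^3 = 3205.12
Step 2: Compute denominator: 27 * eps0 * A = 27 * 8.854e-6 * 92446 = 22.099956
Step 3: Vpi = sqrt(3205.12 / 22.099956)
Vpi = 12.04 V


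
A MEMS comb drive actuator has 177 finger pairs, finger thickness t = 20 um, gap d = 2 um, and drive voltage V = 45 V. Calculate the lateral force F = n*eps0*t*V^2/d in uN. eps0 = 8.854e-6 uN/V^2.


Step 1: Parameters: n=177, eps0=8.854e-6 uN/V^2, t=20 um, V=45 V, d=2 um
Step 2: V^2 = 2025
Step 3: F = 177 * 8.854e-6 * 20 * 2025 / 2
F = 31.735 uN


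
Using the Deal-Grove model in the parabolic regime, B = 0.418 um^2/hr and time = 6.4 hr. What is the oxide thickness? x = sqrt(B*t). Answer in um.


Step 1: Compute B*t = 0.418 * 6.4 = 2.6752
Step 2: x = sqrt(2.6752)
x = 1.636 um


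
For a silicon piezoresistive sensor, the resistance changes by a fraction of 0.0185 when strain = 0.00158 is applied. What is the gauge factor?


Step 1: Identify values.
dR/R = 0.0185, strain = 0.00158
Step 2: GF = (dR/R) / strain = 0.0185 / 0.00158
GF = 11.7


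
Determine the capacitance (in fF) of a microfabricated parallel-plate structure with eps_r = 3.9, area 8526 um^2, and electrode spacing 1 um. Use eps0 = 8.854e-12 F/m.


Step 1: Convert area to m^2: A = 8526e-12 m^2
Step 2: Convert gap to m: d = 1e-6 m
Step 3: C = eps0 * eps_r * A / d
C = 8.854e-12 * 3.9 * 8526e-12 / 1e-6
Step 4: Convert to fF (multiply by 1e15).
C = 294.41 fF


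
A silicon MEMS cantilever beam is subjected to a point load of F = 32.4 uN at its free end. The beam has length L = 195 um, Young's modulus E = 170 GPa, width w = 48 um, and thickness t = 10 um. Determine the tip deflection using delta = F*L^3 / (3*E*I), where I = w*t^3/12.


Step 1: Calculate the second moment of area.
I = w * t^3 / 12 = 48 * 10^3 / 12 = 4000.0 um^4
Step 2: Convert E to consistent units (1 GPa = 1000 uN/um^2).
E = 170 GPa = 170000 uN/um^2
Step 3: Calculate tip deflection.
delta = F * L^3 / (3 * E * I)
delta = 32.4 * 195^3 / (3 * 170000 * 4000.0)
delta = 0.1178 um


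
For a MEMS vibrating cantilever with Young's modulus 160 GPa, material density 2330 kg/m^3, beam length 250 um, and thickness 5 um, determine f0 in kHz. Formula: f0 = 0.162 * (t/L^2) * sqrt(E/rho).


Step 1: Convert units to SI.
t_SI = 5e-6 m, L_SI = 250e-6 m
Step 2: Calculate sqrt(E/rho).
sqrt(160e9 / 2330) = 8286.71 m/s
Step 3: Compute f0.
f0 = 0.162 * 5e-6 / (250e-6)^2 * 8286.71 = 107395.8 Hz = 107.4 kHz


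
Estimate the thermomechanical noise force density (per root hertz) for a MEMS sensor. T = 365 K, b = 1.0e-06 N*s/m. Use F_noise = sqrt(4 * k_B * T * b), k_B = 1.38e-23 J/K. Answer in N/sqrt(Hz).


Step 1: Compute 4 * k_B * T * b
= 4 * 1.38e-23 * 365 * 1.0e-06
= 2.0148e-26 N^2/Hz
Step 2: F_noise = sqrt(2.0148e-26)
F_noise = 1.42e-13 N/sqrt(Hz)


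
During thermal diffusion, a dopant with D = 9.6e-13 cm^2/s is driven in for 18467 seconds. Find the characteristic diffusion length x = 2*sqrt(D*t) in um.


Step 1: Compute D*t = 9.6e-13 * 18467 = 1.772832e-08 cm^2
Step 2: sqrt(D*t) = 1.33148e-04 cm
Step 3: x = 2 * 1.33148e-04 cm = 2.66296e-04 cm
Step 4: Convert to um (1 cm = 1e4 um): x = 2.663 um


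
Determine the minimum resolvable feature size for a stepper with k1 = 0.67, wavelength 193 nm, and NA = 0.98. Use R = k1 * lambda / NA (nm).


Step 1: Identify values: k1 = 0.67, lambda = 193 nm, NA = 0.98
Step 2: R = k1 * lambda / NA
R = 0.67 * 193 / 0.98
R = 131.9 nm


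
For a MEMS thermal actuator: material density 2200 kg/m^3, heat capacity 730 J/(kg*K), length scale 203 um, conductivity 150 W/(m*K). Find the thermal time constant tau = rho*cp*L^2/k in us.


Step 1: Convert L to m: L = 203e-6 m
Step 2: L^2 = (203e-6)^2 = 4.1209e-08 m^2
Step 3: tau = 2200 * 730 * 4.1209e-08 / 150 = 4.4121103e-04 s
Step 4: Convert to microseconds (multiply by 1e6).
tau = 441.211 us


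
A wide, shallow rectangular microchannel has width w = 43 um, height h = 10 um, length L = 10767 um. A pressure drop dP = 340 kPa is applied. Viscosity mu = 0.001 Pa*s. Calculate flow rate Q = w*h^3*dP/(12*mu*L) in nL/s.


Step 1: Convert all dimensions to SI (meters).
w = 43e-6 m, h = 10e-6 m, L = 10767e-6 m, dP = 340e3 Pa
Step 2: Q = w * h^3 * dP / (12 * mu * L)
Q = 43e-6 * (10e-6)^3 * 340e3 / (12 * 0.001 * 10767e-6) = 1.1315439e-10 m^3/s
Step 3: Convert Q from m^3/s to nL/s (1 m^3 = 1e12 nL, so multiply by 1e12).
Q = 113.154 nL/s


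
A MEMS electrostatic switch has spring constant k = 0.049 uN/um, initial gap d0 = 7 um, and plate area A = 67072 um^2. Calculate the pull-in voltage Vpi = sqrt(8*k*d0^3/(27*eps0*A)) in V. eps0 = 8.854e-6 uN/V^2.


Step 1: Compute numerator: 8 * k * d0^3 = 8 * 0.049 * 7^3 = 134.456
Step 2: Compute denominator: 27 * eps0 * A = 27 * 8.854e-6 * 67072 = 16.034098
Step 3: Vpi = sqrt(134.456 / 16.034098)
Vpi = 2.9 V


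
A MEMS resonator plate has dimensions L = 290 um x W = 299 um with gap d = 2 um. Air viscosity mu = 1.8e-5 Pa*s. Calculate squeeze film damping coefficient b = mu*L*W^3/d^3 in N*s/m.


Step 1: Convert to SI.
L = 290e-6 m, W = 299e-6 m, d = 2e-6 m
Step 2: W^3 = (299e-6)^3 = 2.67e-11 m^3
Step 3: d^3 = (2e-6)^3 = 8.00e-18 m^3
Step 4: b = 1.8e-5 * 290e-6 * 2.67e-11 / 8.00e-18
b = 1.74e-02 N*s/m


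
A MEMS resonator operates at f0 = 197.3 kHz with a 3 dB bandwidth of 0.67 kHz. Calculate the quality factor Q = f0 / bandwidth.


Step 1: Q = f0 / bandwidth
Step 2: Q = 197.3 / 0.67
Q = 294.5


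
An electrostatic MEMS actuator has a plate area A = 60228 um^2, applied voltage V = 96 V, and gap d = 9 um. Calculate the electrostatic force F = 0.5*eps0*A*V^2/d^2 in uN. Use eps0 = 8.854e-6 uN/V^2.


Step 1: Identify parameters.
eps0 = 8.854e-6 uN/V^2, A = 60228 um^2, V = 96 V, d = 9 um
Step 2: Compute V^2 = 96^2 = 9216
Step 3: Compute d^2 = 9^2 = 81
Step 4: F = 0.5 * 8.854e-6 * 60228 * 9216 / 81
F = 30.336 uN


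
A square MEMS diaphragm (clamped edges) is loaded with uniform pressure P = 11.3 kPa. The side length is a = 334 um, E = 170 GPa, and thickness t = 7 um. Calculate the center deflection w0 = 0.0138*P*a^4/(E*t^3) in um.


Step 1: Convert pressure to compatible units (E is in GPa, so P in GPa).
P = 11.3 kPa = 11.3e-6 GPa
Step 2: Compute numerator: 0.0138 * P * a^4.
a^4 = 334^4 = 12444741136
numerator = 0.0138 * 11.3e-6 * 12444741136 = 1.9406e+03
Step 3: Compute denominator: E * t^3 = 170 * 7^3 = 58310
Step 4: w0 = numerator / denominator = 1.9406e+03 / 58310 = 0.0333 um


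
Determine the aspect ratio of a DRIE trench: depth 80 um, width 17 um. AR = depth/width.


Step 1: AR = depth / width
Step 2: AR = 80 / 17
AR = 4.7


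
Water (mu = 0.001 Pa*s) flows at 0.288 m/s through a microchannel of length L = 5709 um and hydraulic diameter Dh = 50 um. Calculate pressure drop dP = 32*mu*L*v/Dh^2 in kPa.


Step 1: Convert to SI: L = 5709e-6 m, Dh = 50e-6 m
Step 2: dP = 32 * 0.001 * 5709e-6 * 0.288 / (50e-6)^2
Step 3: dP = 21045.66 Pa
Step 4: Convert to kPa: dP = 21.05 kPa


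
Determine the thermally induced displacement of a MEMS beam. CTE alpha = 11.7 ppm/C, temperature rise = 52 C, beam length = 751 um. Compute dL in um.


Step 1: Convert CTE: alpha = 11.7 ppm/C = 11.7e-6 /C
Step 2: dL = 11.7e-6 * 52 * 751
dL = 0.4569 um


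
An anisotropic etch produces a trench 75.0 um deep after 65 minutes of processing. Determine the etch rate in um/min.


Step 1: Etch rate = depth / time
Step 2: rate = 75.0 / 65
rate = 1.154 um/min


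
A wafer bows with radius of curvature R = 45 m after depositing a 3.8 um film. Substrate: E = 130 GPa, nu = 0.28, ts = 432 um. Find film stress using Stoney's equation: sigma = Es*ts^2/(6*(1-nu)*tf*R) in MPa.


Step 1: Compute numerator: Es * ts^2 = 130 * 432^2 = 24261120 (GPa*um^2)
Step 2: Compute denominator (R in um): 6*(1-nu)*tf*R = 6*0.72*3.8*45e6 = 738720000.0 (um^2)
Step 3: sigma (GPa) = 24261120 / 738720000.0 = 3.2842e-02 GPa
Step 4: Convert to MPa (x1000): sigma = 32.8 MPa


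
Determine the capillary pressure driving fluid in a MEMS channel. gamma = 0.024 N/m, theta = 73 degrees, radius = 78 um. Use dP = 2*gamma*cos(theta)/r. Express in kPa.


Step 1: cos(73 deg) = 0.2924
Step 2: Convert r to m: r = 78e-6 m
Step 3: dP = 2 * 0.024 * 0.2924 / 78e-6 = 179.9 Pa
Step 4: Convert Pa to kPa (divide by 1000).
dP = 0.18 kPa


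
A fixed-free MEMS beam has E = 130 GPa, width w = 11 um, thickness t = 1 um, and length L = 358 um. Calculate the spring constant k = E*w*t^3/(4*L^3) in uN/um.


Step 1: Convert E to consistent units (1 GPa = 1000 uN/um^2).
E = 130 GPa = 130000 uN/um^2
Step 2: Compute t^3 = 1^3 = 1
Step 3: Compute L^3 = 358^3 = 45882712
Step 4: k = 130000 * 11 * 1 / (4 * 45882712)
k = 0.0078 uN/um


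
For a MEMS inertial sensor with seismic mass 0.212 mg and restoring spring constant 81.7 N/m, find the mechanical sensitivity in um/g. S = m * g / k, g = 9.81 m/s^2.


Step 1: Convert mass: m = 0.212 mg = 2.12e-07 kg
Step 2: S = m * g / k = 2.12e-07 * 9.81 / 81.7
Step 3: S = 2.55e-08 m/g
Step 4: Convert to um/g: S = 0.025 um/g


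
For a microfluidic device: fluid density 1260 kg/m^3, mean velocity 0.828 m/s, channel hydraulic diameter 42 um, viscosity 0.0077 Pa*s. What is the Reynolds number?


Step 1: Convert Dh to meters: Dh = 42e-6 m
Step 2: Re = rho * v * Dh / mu
Re = 1260 * 0.828 * 42e-6 / 0.0077
Re = 5.691


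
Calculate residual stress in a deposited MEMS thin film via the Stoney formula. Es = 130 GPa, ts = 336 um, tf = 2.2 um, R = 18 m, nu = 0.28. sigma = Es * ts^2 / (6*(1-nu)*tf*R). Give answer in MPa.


Step 1: Compute numerator: Es * ts^2 = 130 * 336^2 = 14676480 (GPa*um^2)
Step 2: Compute denominator (R in um): 6*(1-nu)*tf*R = 6*0.72*2.2*18e6 = 171072000.0 (um^2)
Step 3: sigma (GPa) = 14676480 / 171072000.0 = 8.5791e-02 GPa
Step 4: Convert to MPa (x1000): sigma = 85.8 MPa


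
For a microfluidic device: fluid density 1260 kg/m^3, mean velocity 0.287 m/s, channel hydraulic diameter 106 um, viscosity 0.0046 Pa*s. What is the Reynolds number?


Step 1: Convert Dh to meters: Dh = 106e-6 m
Step 2: Re = rho * v * Dh / mu
Re = 1260 * 0.287 * 106e-6 / 0.0046
Re = 8.333


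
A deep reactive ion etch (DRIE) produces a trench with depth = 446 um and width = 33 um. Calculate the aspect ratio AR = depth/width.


Step 1: AR = depth / width
Step 2: AR = 446 / 33
AR = 13.5


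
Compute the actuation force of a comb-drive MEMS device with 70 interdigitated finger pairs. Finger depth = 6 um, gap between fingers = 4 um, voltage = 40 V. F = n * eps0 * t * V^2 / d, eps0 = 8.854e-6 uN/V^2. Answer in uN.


Step 1: Parameters: n=70, eps0=8.854e-6 uN/V^2, t=6 um, V=40 V, d=4 um
Step 2: V^2 = 1600
Step 3: F = 70 * 8.854e-6 * 6 * 1600 / 4
F = 1.487 uN


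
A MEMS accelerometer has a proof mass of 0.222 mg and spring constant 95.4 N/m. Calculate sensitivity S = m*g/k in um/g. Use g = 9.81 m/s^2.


Step 1: Convert mass: m = 0.222 mg = 2.22e-07 kg
Step 2: S = m * g / k = 2.22e-07 * 9.81 / 95.4
Step 3: S = 2.28e-08 m/g
Step 4: Convert to um/g: S = 0.023 um/g


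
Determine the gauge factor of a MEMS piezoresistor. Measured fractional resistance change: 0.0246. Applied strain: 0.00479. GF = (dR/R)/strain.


Step 1: Identify values.
dR/R = 0.0246, strain = 0.00479
Step 2: GF = (dR/R) / strain = 0.0246 / 0.00479
GF = 5.1


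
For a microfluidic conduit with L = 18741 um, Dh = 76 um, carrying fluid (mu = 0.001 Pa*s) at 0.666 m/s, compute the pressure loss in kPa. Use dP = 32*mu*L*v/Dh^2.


Step 1: Convert to SI: L = 18741e-6 m, Dh = 76e-6 m
Step 2: dP = 32 * 0.001 * 18741e-6 * 0.666 / (76e-6)^2
Step 3: dP = 69149.62 Pa
Step 4: Convert to kPa: dP = 69.15 kPa


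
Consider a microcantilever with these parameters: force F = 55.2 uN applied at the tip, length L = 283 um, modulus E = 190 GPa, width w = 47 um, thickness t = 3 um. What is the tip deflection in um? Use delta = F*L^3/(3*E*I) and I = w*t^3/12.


Step 1: Calculate the second moment of area.
I = w * t^3 / 12 = 47 * 3^3 / 12 = 105.75 um^4
Step 2: Convert E to consistent units (1 GPa = 1000 uN/um^2).
E = 190 GPa = 190000 uN/um^2
Step 3: Calculate tip deflection.
delta = F * L^3 / (3 * E * I)
delta = 55.2 * 283^3 / (3 * 190000 * 105.75)
delta = 20.756 um


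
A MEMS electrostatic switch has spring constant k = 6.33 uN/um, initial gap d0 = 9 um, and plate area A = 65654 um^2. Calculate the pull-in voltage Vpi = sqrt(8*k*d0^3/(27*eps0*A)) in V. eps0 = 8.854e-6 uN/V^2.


Step 1: Compute numerator: 8 * k * d0^3 = 8 * 6.33 * 9^3 = 36916.56
Step 2: Compute denominator: 27 * eps0 * A = 27 * 8.854e-6 * 65654 = 15.695114
Step 3: Vpi = sqrt(36916.56 / 15.695114)
Vpi = 48.5 V


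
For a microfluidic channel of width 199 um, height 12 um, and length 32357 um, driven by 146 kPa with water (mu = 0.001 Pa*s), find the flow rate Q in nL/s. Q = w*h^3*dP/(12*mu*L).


Step 1: Convert all dimensions to SI (meters).
w = 199e-6 m, h = 12e-6 m, L = 32357e-6 m, dP = 146e3 Pa
Step 2: Q = w * h^3 * dP / (12 * mu * L)
Q = 199e-6 * (12e-6)^3 * 146e3 / (12 * 0.001 * 32357e-6) = 1.293e-10 m^3/s
Step 3: Convert Q from m^3/s to nL/s (1 m^3 = 1e12 nL, so multiply by 1e12).
Q = 129.3 nL/s


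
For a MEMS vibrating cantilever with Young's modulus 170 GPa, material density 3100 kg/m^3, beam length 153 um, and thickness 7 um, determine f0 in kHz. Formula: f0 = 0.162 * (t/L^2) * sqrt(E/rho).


Step 1: Convert units to SI.
t_SI = 7e-6 m, L_SI = 153e-6 m
Step 2: Calculate sqrt(E/rho).
sqrt(170e9 / 3100) = 7405.32 m/s
Step 3: Compute f0.
f0 = 0.162 * 7e-6 / (153e-6)^2 * 7405.32 = 358735.2 Hz = 358.74 kHz


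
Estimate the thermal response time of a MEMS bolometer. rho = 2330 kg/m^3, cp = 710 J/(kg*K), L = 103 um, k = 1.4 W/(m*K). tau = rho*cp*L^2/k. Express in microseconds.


Step 1: Convert L to m: L = 103e-6 m
Step 2: L^2 = (103e-6)^2 = 1.0609e-08 m^2
Step 3: tau = 2330 * 710 * 1.0609e-08 / 1.4 = 1.253604907e-02 s
Step 4: Convert to microseconds (multiply by 1e6).
tau = 12536.049 us


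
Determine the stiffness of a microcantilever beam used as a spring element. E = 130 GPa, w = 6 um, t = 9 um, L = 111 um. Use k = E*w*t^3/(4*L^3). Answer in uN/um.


Step 1: Convert E to consistent units (1 GPa = 1000 uN/um^2).
E = 130 GPa = 130000 uN/um^2
Step 2: Compute t^3 = 9^3 = 729
Step 3: Compute L^3 = 111^3 = 1367631
Step 4: k = 130000 * 6 * 729 / (4 * 1367631)
k = 103.9425 uN/um
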